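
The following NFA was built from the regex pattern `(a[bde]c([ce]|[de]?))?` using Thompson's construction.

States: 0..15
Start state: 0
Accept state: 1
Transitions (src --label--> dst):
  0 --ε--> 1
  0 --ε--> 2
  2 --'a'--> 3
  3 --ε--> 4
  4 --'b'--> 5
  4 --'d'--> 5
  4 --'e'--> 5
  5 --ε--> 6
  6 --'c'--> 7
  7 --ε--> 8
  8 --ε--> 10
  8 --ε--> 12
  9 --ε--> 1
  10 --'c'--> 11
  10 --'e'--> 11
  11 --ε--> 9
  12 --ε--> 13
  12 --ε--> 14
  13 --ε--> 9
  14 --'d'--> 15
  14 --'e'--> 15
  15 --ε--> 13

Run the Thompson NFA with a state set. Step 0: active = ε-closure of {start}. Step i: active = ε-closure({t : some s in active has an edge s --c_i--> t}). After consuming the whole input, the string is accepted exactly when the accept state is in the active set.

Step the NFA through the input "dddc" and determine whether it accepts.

start: ε-closure({0}) = {0,1,2}
'd' @ 1: {}  — dead — no transitions
rest 'ddc' ignored (set empty)
end set {} — state 1 not in

Answer: REJECT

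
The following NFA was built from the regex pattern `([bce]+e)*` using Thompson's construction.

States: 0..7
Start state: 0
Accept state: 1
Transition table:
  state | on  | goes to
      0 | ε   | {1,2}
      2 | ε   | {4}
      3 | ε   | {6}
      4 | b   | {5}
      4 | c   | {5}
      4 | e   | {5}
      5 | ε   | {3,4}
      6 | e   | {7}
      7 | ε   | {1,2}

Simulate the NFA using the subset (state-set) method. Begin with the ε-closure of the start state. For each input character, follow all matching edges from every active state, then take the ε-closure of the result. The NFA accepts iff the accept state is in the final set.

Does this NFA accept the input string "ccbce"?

Answer: ACCEPT

Trace:
start: ε-closure({0}) = {0,1,2,4}
'c' @ 1: {3,4,5,6}
'c' @ 2: {3,4,5,6}
'b' @ 3: {3,4,5,6}
'c' @ 4: {3,4,5,6}
'e' @ 5: {1,2,3,4,5,6,7}  [accepting]
after full input: {1,2,3,4,5,6,7}  (accept=1 in)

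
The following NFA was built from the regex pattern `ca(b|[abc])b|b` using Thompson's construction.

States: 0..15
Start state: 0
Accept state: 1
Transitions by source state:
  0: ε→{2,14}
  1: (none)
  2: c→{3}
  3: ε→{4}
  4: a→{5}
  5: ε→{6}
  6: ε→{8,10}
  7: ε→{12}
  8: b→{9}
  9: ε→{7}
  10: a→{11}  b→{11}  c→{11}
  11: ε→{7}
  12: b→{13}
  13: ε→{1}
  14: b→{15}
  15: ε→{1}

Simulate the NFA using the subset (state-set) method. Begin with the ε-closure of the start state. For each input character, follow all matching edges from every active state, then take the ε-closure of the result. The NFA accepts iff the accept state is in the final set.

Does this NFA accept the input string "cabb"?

start: ε-closure({0}) = {0,2,14}
'c' @ 1: {3,4}
'a' @ 2: {5,6,8,10}
'b' @ 3: {7,9,11,12}
'b' @ 4: {1,13}  (accept∈set)
end set {1,13} — state 1 in

Answer: ACCEPT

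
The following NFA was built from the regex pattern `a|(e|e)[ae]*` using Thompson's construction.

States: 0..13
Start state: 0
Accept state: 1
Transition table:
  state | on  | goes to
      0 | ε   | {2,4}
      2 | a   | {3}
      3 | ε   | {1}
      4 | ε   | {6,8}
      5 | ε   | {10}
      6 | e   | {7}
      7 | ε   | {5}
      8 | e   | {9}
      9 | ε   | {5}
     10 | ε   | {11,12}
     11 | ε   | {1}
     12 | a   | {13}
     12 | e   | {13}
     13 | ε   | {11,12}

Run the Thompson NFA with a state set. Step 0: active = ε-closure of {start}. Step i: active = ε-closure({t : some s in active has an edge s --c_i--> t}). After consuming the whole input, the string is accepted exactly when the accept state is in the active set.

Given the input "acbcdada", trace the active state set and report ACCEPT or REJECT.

initial (ε-close {0}): {0,2,4,6,8}
'a' @ 1: {1,3}  ✓accept
'c' @ 2: {}  — state set empty
rest 'bcdada' ignored (set empty)
end set {} — state 1 not in

Answer: REJECT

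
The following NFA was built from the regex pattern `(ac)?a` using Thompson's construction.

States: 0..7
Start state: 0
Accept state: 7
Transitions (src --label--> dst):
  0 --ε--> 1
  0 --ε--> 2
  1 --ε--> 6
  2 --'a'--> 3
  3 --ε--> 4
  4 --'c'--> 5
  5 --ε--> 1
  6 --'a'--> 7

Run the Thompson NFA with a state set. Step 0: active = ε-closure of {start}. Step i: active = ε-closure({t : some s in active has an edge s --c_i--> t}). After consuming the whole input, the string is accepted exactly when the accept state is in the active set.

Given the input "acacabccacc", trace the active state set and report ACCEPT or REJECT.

Answer: REJECT

Steps:
start: ε-closure({0}) = {0,1,2,6}
'a' @ 1: {3,4,7}  (accept∈set)
'c' @ 2: {1,5,6}
'a' @ 3: {7}  (accept∈set)
'c' @ 4: {}  — dead — no transitions
rest 'abccacc' ignored (set empty)
final: {}; accept 7 not in set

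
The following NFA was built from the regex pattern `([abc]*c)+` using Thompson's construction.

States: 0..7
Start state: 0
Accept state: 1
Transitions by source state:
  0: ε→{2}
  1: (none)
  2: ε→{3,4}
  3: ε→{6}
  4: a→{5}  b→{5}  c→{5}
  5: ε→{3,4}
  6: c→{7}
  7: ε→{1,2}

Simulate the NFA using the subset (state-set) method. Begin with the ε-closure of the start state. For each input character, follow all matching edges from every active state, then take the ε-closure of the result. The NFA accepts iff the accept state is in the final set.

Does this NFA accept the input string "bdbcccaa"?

Answer: REJECT

Trace:
S₀ = ε-closure({0}) = {0,2,3,4,6}
'b' @ 1: {3,4,5,6}
'd' @ 2: {}  — dead — no transitions
rest 'bcccaa' ignored (set empty)
end set {} — state 1 not in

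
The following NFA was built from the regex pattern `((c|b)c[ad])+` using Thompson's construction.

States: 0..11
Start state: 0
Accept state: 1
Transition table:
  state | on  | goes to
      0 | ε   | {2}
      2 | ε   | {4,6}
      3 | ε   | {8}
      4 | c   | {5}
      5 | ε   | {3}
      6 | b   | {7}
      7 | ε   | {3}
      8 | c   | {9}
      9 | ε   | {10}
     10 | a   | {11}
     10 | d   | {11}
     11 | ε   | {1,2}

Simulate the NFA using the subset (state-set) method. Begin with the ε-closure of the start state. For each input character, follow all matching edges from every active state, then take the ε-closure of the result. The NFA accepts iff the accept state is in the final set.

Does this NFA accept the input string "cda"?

initial (ε-close {0}): {0,2,4,6}
'c' @ 1: {3,5,8}
'd' @ 2: {}  — state set empty
rest 'a' ignored (set empty)
end set {} — state 1 not in

Answer: REJECT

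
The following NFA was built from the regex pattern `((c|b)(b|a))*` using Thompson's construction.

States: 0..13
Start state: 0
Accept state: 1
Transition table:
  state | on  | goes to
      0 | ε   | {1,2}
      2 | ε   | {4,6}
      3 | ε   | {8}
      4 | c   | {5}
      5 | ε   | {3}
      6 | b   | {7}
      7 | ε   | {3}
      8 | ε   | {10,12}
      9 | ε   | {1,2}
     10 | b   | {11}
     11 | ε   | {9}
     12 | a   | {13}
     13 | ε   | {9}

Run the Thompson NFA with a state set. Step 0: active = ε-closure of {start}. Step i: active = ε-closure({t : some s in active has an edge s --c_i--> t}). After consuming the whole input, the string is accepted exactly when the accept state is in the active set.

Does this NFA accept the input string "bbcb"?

initial (ε-close {0}): {0,1,2,4,6}
'b' @ 1: {3,7,8,10,12}
'b' @ 2: {1,2,4,6,9,11}  [accepting]
'c' @ 3: {3,5,8,10,12}
'b' @ 4: {1,2,4,6,9,11}  [accepting]
end set {1,2,4,6,9,11} — state 1 in

Answer: ACCEPT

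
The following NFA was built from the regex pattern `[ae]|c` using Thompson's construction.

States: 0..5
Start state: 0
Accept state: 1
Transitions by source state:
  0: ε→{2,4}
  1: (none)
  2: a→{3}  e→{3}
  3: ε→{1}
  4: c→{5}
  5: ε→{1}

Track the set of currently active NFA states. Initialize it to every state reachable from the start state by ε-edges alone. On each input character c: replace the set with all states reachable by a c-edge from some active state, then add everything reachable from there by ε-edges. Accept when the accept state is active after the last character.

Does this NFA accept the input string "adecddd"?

Answer: REJECT

Derivation:
start: ε-closure({0}) = {0,2,4}
'a' @ 1: {1,3}  [accepting]
'd' @ 2: {}  — state set empty
rest 'ecddd' ignored (set empty)
after full input: {}  (accept=1 not in)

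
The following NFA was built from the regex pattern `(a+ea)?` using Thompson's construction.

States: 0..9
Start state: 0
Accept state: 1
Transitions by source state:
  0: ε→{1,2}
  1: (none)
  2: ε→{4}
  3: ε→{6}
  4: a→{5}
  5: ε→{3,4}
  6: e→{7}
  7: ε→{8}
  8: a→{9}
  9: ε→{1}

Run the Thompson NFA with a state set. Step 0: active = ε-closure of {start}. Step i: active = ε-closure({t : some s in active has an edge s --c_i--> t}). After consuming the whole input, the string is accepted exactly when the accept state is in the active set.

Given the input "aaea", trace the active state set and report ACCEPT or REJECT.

Answer: ACCEPT

Derivation:
start: ε-closure({0}) = {0,1,2,4}
'a' @ 1: {3,4,5,6}
'a' @ 2: {3,4,5,6}
'e' @ 3: {7,8}
'a' @ 4: {1,9}  ✓accept
after full input: {1,9}  (accept=1 in)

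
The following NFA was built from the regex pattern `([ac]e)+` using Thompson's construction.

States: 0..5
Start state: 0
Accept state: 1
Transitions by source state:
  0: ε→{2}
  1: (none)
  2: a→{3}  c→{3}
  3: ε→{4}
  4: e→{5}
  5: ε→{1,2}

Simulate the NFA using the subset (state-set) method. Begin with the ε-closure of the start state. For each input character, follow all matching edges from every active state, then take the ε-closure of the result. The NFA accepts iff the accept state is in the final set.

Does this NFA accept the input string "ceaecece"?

Answer: ACCEPT

Trace:
S₀ = ε-closure({0}) = {0,2}
'c' @ 1: {3,4}
'e' @ 2: {1,2,5}  (accept∈set)
'a' @ 3: {3,4}
'e' @ 4: {1,2,5}  (accept∈set)
'c' @ 5: {3,4}
'e' @ 6: {1,2,5}  (accept∈set)
'c' @ 7: {3,4}
'e' @ 8: {1,2,5}  (accept∈set)
end set {1,2,5} — state 1 in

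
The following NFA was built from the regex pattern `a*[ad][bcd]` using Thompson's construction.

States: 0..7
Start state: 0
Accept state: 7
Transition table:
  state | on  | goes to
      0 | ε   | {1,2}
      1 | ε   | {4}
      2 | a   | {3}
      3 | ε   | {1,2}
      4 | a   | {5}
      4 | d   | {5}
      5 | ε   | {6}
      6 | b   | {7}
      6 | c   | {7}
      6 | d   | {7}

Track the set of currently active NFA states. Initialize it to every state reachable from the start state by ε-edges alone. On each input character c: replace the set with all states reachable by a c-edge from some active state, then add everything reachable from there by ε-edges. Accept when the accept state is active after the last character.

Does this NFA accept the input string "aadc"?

Answer: ACCEPT

Derivation:
S₀ = ε-closure({0}) = {0,1,2,4}
'a' @ 1: {1,2,3,4,5,6}
'a' @ 2: {1,2,3,4,5,6}
'd' @ 3: {5,6,7}  ✓accept
'c' @ 4: {7}  ✓accept
end set {7} — state 7 in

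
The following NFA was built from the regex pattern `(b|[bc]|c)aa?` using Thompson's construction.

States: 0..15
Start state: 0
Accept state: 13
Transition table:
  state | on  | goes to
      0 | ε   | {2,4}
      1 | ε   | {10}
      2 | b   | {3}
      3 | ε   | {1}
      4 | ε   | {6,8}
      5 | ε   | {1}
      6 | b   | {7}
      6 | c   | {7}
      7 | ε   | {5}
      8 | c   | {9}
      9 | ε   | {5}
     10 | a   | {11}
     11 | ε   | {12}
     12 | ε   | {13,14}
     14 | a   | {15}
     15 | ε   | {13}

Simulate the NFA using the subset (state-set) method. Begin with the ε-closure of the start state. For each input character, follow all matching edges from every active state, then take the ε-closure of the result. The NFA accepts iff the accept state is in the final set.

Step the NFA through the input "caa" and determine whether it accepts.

start: ε-closure({0}) = {0,2,4,6,8}
'c' @ 1: {1,5,7,9,10}
'a' @ 2: {11,12,13,14}  ✓accept
'a' @ 3: {13,15}  ✓accept
final: {13,15}; accept 13 in set

Answer: ACCEPT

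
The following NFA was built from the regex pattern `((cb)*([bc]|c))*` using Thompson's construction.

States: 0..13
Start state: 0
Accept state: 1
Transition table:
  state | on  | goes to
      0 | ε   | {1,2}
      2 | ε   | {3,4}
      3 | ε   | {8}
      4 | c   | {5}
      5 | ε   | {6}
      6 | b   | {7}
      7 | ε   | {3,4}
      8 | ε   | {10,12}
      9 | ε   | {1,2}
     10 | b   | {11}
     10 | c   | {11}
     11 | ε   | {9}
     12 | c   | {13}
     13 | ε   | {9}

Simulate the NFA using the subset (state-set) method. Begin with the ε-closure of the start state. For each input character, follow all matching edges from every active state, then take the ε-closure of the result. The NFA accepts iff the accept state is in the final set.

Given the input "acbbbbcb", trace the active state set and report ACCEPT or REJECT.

initial (ε-close {0}): {0,1,2,3,4,8,10,12}
'a' @ 1: {}  — dead — no transitions
rest 'cbbbbcb' ignored (set empty)
final: {}; accept 1 not in set

Answer: REJECT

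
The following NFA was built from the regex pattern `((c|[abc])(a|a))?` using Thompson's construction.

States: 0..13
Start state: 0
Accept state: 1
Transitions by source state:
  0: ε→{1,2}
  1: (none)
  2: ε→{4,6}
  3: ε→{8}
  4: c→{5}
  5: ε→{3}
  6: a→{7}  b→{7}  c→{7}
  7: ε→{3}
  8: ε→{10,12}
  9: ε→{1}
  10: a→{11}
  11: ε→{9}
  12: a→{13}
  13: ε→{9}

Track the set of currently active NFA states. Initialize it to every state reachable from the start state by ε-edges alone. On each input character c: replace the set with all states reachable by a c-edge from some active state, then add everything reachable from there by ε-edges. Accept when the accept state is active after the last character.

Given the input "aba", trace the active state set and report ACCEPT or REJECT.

S₀ = ε-closure({0}) = {0,1,2,4,6}
'a' @ 1: {3,7,8,10,12}
'b' @ 2: {}  — no active states
rest 'a' ignored (set empty)
end set {} — state 1 not in

Answer: REJECT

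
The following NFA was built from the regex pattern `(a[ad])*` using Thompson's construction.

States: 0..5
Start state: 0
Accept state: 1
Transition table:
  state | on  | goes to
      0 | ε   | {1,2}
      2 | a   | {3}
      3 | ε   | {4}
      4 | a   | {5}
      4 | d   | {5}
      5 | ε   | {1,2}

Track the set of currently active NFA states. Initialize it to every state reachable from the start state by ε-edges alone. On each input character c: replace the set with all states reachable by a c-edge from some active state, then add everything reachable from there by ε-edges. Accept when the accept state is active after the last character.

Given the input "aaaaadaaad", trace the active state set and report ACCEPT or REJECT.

S₀ = ε-closure({0}) = {0,1,2}
'a' @ 1: {3,4}
'a' @ 2: {1,2,5}  [accepting]
'a' @ 3: {3,4}
'a' @ 4: {1,2,5}  [accepting]
'a' @ 5: {3,4}
'd' @ 6: {1,2,5}  [accepting]
'a' @ 7: {3,4}
'a' @ 8: {1,2,5}  [accepting]
'a' @ 9: {3,4}
'd' @ 10: {1,2,5}  [accepting]
after full input: {1,2,5}  (accept=1 in)

Answer: ACCEPT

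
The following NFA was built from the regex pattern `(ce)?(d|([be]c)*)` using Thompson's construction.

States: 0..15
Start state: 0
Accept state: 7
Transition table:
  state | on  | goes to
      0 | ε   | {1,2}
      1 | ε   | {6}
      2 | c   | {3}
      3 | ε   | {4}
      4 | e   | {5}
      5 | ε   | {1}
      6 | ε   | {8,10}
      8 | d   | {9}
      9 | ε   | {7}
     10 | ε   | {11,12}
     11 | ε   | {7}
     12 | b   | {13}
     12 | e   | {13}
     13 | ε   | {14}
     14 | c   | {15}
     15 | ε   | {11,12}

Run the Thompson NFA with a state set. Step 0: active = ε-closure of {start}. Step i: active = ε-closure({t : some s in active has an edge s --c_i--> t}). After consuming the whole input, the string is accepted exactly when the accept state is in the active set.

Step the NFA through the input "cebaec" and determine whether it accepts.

Answer: REJECT

Trace:
S₀ = ε-closure({0}) = {0,1,2,6,7,8,10,11,12}
'c' @ 1: {3,4}
'e' @ 2: {1,5,6,7,8,10,11,12}  [accepting]
'b' @ 3: {13,14}
'a' @ 4: {}  — no active states
rest 'ec' ignored (set empty)
end set {} — state 7 not in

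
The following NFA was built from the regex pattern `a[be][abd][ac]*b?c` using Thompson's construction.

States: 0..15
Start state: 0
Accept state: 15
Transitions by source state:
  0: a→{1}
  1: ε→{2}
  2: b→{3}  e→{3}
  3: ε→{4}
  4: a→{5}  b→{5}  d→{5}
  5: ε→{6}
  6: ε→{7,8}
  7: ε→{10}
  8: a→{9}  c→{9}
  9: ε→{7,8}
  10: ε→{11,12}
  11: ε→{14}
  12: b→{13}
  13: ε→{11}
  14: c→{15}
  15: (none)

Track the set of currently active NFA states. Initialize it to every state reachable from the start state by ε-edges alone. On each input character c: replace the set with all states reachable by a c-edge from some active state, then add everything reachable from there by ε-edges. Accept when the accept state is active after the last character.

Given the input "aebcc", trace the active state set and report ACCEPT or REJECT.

Answer: ACCEPT

Trace:
initial (ε-close {0}): {0}
'a' @ 1: {1,2}
'e' @ 2: {3,4}
'b' @ 3: {5,6,7,8,10,11,12,14}
'c' @ 4: {7,8,9,10,11,12,14,15}  [accepting]
'c' @ 5: {7,8,9,10,11,12,14,15}  [accepting]
after full input: {7,8,9,10,11,12,14,15}  (accept=15 in)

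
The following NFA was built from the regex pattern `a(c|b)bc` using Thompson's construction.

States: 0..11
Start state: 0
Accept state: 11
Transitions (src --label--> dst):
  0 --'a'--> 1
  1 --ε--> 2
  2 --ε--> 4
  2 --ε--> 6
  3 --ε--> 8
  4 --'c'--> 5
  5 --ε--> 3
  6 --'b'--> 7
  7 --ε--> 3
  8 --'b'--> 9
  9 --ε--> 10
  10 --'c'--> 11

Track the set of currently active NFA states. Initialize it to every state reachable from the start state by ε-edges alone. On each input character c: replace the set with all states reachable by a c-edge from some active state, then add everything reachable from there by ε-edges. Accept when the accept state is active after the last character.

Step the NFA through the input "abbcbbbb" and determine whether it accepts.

Answer: REJECT

Derivation:
start: ε-closure({0}) = {0}
'a' @ 1: {1,2,4,6}
'b' @ 2: {3,7,8}
'b' @ 3: {9,10}
'c' @ 4: {11}  ✓accept
'b' @ 5: {}  — dead — no transitions
rest 'bbb' ignored (set empty)
final: {}; accept 11 not in set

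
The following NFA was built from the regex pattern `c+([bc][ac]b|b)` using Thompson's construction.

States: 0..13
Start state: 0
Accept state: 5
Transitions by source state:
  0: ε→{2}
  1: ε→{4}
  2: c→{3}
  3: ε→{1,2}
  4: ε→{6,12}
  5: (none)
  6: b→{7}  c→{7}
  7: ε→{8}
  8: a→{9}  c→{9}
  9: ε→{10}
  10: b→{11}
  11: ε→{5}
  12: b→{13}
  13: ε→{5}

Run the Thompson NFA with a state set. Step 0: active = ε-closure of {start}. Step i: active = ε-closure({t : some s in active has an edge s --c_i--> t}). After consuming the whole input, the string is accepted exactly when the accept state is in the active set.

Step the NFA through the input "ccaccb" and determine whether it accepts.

Answer: REJECT

Trace:
S₀ = ε-closure({0}) = {0,2}
'c' @ 1: {1,2,3,4,6,12}
'c' @ 2: {1,2,3,4,6,7,8,12}
'a' @ 3: {9,10}
'c' @ 4: {}  — state set empty
rest 'cb' ignored (set empty)
final: {}; accept 5 not in set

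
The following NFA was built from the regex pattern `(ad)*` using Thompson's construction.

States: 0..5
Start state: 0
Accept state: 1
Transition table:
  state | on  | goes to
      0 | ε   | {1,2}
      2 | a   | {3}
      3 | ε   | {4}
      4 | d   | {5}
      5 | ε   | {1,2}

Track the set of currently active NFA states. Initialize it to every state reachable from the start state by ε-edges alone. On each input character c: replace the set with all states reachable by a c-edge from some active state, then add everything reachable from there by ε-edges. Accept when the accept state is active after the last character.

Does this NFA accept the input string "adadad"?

Answer: ACCEPT

Derivation:
initial (ε-close {0}): {0,1,2}
'a' @ 1: {3,4}
'd' @ 2: {1,2,5}  [accepting]
'a' @ 3: {3,4}
'd' @ 4: {1,2,5}  [accepting]
'a' @ 5: {3,4}
'd' @ 6: {1,2,5}  [accepting]
final: {1,2,5}; accept 1 in set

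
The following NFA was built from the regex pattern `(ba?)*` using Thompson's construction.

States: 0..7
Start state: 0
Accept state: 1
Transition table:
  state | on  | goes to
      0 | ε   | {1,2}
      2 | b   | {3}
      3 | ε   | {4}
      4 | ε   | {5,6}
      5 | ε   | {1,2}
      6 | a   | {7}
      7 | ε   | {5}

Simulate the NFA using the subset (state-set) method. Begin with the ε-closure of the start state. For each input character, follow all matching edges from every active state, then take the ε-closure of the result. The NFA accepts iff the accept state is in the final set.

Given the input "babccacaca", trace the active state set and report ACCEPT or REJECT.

initial (ε-close {0}): {0,1,2}
'b' @ 1: {1,2,3,4,5,6}  ✓accept
'a' @ 2: {1,2,5,7}  ✓accept
'b' @ 3: {1,2,3,4,5,6}  ✓accept
'c' @ 4: {}  — state set empty
rest 'cacaca' ignored (set empty)
end set {} — state 1 not in

Answer: REJECT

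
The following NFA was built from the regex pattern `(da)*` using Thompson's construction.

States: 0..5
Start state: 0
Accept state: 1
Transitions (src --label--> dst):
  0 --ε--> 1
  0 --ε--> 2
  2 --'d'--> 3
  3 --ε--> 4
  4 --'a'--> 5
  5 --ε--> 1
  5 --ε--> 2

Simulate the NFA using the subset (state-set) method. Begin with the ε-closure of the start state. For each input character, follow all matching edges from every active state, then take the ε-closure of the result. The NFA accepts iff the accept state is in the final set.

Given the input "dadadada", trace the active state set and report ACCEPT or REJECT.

start: ε-closure({0}) = {0,1,2}
'd' @ 1: {3,4}
'a' @ 2: {1,2,5}  [accepting]
'd' @ 3: {3,4}
'a' @ 4: {1,2,5}  [accepting]
'd' @ 5: {3,4}
'a' @ 6: {1,2,5}  [accepting]
'd' @ 7: {3,4}
'a' @ 8: {1,2,5}  [accepting]
final: {1,2,5}; accept 1 in set

Answer: ACCEPT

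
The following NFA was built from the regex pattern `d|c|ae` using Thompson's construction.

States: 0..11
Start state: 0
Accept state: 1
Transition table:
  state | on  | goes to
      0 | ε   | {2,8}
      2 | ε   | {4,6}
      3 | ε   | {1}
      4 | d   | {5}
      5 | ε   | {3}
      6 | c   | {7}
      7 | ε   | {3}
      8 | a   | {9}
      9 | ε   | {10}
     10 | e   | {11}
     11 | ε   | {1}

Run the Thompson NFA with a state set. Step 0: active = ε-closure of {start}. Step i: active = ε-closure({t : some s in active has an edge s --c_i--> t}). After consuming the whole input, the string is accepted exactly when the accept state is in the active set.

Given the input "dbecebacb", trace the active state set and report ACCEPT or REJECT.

Answer: REJECT

Derivation:
S₀ = ε-closure({0}) = {0,2,4,6,8}
'd' @ 1: {1,3,5}  (accept∈set)
'b' @ 2: {}  — state set empty
rest 'ecebacb' ignored (set empty)
final: {}; accept 1 not in set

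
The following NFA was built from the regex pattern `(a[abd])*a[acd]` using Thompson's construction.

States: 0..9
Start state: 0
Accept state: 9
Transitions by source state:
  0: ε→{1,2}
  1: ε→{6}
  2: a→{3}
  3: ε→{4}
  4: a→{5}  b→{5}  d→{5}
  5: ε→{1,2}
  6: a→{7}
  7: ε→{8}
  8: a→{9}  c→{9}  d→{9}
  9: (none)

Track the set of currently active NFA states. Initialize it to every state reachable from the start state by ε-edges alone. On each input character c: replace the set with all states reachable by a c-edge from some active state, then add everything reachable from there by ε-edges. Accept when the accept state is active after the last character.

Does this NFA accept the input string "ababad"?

S₀ = ε-closure({0}) = {0,1,2,6}
'a' @ 1: {3,4,7,8}
'b' @ 2: {1,2,5,6}
'a' @ 3: {3,4,7,8}
'b' @ 4: {1,2,5,6}
'a' @ 5: {3,4,7,8}
'd' @ 6: {1,2,5,6,9}  ✓accept
after full input: {1,2,5,6,9}  (accept=9 in)

Answer: ACCEPT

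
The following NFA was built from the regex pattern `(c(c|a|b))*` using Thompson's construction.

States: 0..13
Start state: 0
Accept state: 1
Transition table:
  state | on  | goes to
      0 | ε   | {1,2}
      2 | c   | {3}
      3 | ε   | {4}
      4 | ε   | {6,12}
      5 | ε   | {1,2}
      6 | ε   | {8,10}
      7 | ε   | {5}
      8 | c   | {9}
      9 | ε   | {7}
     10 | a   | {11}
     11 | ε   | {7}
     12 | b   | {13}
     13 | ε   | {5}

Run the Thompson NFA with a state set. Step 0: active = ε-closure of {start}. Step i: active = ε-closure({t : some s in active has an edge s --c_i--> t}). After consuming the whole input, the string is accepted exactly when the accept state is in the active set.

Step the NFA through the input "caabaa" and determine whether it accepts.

Answer: REJECT

Derivation:
initial (ε-close {0}): {0,1,2}
'c' @ 1: {3,4,6,8,10,12}
'a' @ 2: {1,2,5,7,11}  ✓accept
'a' @ 3: {}  — no active states
rest 'baa' ignored (set empty)
final: {}; accept 1 not in set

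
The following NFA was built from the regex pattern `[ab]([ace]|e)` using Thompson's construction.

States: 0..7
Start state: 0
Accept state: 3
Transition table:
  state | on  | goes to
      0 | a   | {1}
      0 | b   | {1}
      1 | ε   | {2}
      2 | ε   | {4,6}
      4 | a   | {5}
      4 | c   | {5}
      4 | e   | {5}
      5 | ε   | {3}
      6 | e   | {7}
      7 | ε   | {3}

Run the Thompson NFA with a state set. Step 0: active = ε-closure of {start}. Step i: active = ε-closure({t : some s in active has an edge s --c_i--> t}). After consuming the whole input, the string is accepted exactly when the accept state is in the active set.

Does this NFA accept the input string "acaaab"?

Answer: REJECT

Trace:
S₀ = ε-closure({0}) = {0}
'a' @ 1: {1,2,4,6}
'c' @ 2: {3,5}  ✓accept
'a' @ 3: {}  — no active states
rest 'aab' ignored (set empty)
end set {} — state 3 not in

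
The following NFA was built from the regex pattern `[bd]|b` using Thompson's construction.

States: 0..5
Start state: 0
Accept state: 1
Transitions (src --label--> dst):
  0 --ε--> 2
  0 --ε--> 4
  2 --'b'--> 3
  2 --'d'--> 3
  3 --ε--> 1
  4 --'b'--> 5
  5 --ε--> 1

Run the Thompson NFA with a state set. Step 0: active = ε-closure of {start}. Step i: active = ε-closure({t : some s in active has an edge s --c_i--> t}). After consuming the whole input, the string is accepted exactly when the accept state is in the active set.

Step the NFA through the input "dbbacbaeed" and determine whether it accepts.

Answer: REJECT

Derivation:
initial (ε-close {0}): {0,2,4}
'd' @ 1: {1,3}  [accepting]
'b' @ 2: {}  — dead — no transitions
rest 'bacbaeed' ignored (set empty)
final: {}; accept 1 not in set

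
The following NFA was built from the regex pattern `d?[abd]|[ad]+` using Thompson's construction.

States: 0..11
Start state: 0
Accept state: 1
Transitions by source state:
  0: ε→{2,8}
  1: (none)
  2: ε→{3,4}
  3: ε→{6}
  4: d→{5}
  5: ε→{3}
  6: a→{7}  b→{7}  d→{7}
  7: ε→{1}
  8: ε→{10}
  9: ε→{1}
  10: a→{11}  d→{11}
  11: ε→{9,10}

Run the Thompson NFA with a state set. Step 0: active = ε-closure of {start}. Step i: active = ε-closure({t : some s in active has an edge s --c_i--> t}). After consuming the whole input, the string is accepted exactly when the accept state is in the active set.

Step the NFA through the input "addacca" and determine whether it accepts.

initial (ε-close {0}): {0,2,3,4,6,8,10}
'a' @ 1: {1,7,9,10,11}  (accept∈set)
'd' @ 2: {1,9,10,11}  (accept∈set)
'd' @ 3: {1,9,10,11}  (accept∈set)
'a' @ 4: {1,9,10,11}  (accept∈set)
'c' @ 5: {}  — state set empty
rest 'ca' ignored (set empty)
end set {} — state 1 not in

Answer: REJECT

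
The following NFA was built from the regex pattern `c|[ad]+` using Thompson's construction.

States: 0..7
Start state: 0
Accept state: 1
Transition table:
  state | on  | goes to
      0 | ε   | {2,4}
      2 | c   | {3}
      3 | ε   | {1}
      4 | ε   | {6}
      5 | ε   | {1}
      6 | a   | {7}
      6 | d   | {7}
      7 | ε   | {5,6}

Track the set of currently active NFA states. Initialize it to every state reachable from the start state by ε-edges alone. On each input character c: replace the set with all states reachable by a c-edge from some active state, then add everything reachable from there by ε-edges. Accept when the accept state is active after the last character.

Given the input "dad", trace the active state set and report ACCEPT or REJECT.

Answer: ACCEPT

Steps:
S₀ = ε-closure({0}) = {0,2,4,6}
'd' @ 1: {1,5,6,7}  ✓accept
'a' @ 2: {1,5,6,7}  ✓accept
'd' @ 3: {1,5,6,7}  ✓accept
final: {1,5,6,7}; accept 1 in set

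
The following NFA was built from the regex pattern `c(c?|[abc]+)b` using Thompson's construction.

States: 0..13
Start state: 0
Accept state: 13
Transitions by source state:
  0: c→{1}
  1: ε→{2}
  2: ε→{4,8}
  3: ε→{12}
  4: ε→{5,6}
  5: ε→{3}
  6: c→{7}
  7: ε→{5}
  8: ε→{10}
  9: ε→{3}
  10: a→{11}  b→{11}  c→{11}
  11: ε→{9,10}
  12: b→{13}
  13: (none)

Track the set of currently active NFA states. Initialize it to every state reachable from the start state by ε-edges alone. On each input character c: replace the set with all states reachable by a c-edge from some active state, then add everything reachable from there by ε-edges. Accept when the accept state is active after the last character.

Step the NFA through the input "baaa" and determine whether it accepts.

initial (ε-close {0}): {0}
'b' @ 1: {}  — state set empty
rest 'aaa' ignored (set empty)
end set {} — state 13 not in

Answer: REJECT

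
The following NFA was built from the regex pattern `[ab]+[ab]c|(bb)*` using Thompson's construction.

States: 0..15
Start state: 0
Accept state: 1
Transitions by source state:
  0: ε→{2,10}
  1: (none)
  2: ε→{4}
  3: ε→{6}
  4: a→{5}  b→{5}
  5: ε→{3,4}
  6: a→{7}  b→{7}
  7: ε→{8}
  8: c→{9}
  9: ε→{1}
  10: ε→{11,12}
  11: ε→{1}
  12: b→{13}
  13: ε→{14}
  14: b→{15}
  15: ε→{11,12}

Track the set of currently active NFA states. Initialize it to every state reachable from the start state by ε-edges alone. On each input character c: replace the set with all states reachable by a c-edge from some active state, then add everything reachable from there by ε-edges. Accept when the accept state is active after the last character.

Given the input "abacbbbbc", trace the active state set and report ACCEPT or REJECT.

Answer: REJECT

Derivation:
start: ε-closure({0}) = {0,1,2,4,10,11,12}
'a' @ 1: {3,4,5,6}
'b' @ 2: {3,4,5,6,7,8}
'a' @ 3: {3,4,5,6,7,8}
'c' @ 4: {1,9}  [accepting]
'b' @ 5: {}  — state set empty
rest 'bbbc' ignored (set empty)
after full input: {}  (accept=1 not in)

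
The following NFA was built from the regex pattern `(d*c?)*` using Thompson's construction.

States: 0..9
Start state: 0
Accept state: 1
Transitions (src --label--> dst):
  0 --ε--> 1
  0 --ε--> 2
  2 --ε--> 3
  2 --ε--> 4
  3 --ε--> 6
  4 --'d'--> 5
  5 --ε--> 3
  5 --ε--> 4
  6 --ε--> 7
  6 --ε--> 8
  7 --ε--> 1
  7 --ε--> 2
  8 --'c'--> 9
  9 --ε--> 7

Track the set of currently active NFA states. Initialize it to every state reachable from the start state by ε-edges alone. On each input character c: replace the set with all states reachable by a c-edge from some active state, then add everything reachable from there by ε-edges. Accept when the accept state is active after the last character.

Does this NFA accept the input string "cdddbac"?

start: ε-closure({0}) = {0,1,2,3,4,6,7,8}
'c' @ 1: {1,2,3,4,6,7,8,9}  (accept∈set)
'd' @ 2: {1,2,3,4,5,6,7,8}  (accept∈set)
'd' @ 3: {1,2,3,4,5,6,7,8}  (accept∈set)
'd' @ 4: {1,2,3,4,5,6,7,8}  (accept∈set)
'b' @ 5: {}  — dead — no transitions
rest 'ac' ignored (set empty)
after full input: {}  (accept=1 not in)

Answer: REJECT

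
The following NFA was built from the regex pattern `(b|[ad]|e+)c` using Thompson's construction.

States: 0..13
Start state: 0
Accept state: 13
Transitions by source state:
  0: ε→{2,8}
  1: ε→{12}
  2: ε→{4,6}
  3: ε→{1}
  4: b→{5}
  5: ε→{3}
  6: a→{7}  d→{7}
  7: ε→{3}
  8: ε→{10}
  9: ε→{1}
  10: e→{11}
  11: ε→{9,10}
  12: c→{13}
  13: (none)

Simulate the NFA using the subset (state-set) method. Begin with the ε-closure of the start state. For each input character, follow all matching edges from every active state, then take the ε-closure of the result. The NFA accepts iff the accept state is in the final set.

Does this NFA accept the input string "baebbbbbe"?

Answer: REJECT

Trace:
start: ε-closure({0}) = {0,2,4,6,8,10}
'b' @ 1: {1,3,5,12}
'a' @ 2: {}  — state set empty
rest 'ebbbbbe' ignored (set empty)
end set {} — state 13 not in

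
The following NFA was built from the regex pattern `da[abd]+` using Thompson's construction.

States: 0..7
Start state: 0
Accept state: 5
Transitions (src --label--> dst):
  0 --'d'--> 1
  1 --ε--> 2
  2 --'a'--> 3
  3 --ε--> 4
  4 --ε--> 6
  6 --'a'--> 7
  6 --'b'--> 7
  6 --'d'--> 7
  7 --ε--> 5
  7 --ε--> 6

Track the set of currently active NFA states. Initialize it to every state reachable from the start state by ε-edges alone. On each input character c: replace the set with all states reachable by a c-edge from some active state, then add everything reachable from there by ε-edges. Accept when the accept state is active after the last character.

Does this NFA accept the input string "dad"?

initial (ε-close {0}): {0}
'd' @ 1: {1,2}
'a' @ 2: {3,4,6}
'd' @ 3: {5,6,7}  (accept∈set)
after full input: {5,6,7}  (accept=5 in)

Answer: ACCEPT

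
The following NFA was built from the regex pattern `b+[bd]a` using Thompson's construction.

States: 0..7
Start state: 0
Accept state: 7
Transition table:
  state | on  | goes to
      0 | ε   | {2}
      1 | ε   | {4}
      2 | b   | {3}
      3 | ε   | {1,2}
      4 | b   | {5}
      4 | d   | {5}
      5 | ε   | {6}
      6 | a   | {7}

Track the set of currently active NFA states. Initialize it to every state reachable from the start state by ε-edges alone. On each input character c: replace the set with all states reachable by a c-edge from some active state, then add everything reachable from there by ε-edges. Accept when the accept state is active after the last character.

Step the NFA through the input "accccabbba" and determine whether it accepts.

initial (ε-close {0}): {0,2}
'a' @ 1: {}  — state set empty
rest 'ccccabbba' ignored (set empty)
final: {}; accept 7 not in set

Answer: REJECT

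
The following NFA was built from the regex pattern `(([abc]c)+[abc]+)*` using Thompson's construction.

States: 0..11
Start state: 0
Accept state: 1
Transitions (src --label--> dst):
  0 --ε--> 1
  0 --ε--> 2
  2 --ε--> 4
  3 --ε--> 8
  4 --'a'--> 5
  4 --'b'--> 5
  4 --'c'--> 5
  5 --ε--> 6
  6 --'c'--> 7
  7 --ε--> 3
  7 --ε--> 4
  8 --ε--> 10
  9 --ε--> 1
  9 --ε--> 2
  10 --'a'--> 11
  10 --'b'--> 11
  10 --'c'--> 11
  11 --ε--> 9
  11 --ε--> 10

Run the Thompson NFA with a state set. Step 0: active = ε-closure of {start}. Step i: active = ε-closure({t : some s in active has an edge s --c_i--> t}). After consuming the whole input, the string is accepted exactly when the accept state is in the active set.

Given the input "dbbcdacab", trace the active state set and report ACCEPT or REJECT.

initial (ε-close {0}): {0,1,2,4}
'd' @ 1: {}  — dead — no transitions
rest 'bbcdacab' ignored (set empty)
final: {}; accept 1 not in set

Answer: REJECT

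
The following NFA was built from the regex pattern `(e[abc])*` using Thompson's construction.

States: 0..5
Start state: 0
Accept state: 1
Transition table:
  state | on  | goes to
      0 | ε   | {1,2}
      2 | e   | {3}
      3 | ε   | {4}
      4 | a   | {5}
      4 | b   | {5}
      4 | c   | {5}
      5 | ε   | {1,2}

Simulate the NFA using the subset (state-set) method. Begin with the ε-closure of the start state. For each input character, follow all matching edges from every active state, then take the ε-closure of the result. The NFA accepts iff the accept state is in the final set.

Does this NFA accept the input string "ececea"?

Answer: ACCEPT

Derivation:
start: ε-closure({0}) = {0,1,2}
'e' @ 1: {3,4}
'c' @ 2: {1,2,5}  [accepting]
'e' @ 3: {3,4}
'c' @ 4: {1,2,5}  [accepting]
'e' @ 5: {3,4}
'a' @ 6: {1,2,5}  [accepting]
after full input: {1,2,5}  (accept=1 in)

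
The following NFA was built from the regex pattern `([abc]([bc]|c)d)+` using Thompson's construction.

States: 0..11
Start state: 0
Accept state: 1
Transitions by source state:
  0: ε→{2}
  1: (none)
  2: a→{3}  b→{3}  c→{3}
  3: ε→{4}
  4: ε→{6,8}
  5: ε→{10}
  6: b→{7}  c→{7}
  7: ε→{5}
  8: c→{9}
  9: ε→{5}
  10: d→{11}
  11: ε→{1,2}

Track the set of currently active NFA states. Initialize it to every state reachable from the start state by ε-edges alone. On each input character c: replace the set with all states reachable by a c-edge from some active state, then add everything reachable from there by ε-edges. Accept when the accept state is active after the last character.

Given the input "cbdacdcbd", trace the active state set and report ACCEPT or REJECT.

Answer: ACCEPT

Trace:
S₀ = ε-closure({0}) = {0,2}
'c' @ 1: {3,4,6,8}
'b' @ 2: {5,7,10}
'd' @ 3: {1,2,11}  (accept∈set)
'a' @ 4: {3,4,6,8}
'c' @ 5: {5,7,9,10}
'd' @ 6: {1,2,11}  (accept∈set)
'c' @ 7: {3,4,6,8}
'b' @ 8: {5,7,10}
'd' @ 9: {1,2,11}  (accept∈set)
final: {1,2,11}; accept 1 in set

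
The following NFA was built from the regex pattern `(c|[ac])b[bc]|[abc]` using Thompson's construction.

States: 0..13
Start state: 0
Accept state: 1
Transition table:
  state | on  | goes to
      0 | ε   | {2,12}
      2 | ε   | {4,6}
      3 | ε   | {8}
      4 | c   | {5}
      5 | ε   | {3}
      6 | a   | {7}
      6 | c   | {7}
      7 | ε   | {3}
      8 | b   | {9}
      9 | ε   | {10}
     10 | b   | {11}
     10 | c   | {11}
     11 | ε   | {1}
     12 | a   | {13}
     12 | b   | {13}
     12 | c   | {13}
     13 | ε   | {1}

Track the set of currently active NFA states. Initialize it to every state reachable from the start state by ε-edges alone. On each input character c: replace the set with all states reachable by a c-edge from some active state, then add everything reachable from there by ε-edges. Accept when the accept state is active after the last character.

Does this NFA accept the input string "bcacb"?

S₀ = ε-closure({0}) = {0,2,4,6,12}
'b' @ 1: {1,13}  [accepting]
'c' @ 2: {}  — state set empty
rest 'acb' ignored (set empty)
final: {}; accept 1 not in set

Answer: REJECT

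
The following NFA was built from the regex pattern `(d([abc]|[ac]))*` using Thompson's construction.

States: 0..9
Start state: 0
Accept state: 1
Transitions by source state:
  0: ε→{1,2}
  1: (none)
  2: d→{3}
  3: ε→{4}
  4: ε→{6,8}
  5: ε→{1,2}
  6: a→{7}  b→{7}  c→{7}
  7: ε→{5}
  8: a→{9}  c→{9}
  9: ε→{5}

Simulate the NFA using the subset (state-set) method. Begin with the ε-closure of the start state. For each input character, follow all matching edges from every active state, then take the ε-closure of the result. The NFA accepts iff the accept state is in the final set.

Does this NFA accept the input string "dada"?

start: ε-closure({0}) = {0,1,2}
'd' @ 1: {3,4,6,8}
'a' @ 2: {1,2,5,7,9}  [accepting]
'd' @ 3: {3,4,6,8}
'a' @ 4: {1,2,5,7,9}  [accepting]
final: {1,2,5,7,9}; accept 1 in set

Answer: ACCEPT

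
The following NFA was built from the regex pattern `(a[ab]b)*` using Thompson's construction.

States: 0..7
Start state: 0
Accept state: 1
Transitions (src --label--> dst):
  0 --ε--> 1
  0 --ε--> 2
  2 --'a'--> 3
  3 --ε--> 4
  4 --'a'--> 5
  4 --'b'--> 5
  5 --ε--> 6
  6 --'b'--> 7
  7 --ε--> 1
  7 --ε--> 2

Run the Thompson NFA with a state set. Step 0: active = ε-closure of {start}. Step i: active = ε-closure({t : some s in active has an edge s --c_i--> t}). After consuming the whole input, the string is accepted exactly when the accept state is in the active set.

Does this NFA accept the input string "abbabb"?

Answer: ACCEPT

Trace:
start: ε-closure({0}) = {0,1,2}
'a' @ 1: {3,4}
'b' @ 2: {5,6}
'b' @ 3: {1,2,7}  (accept∈set)
'a' @ 4: {3,4}
'b' @ 5: {5,6}
'b' @ 6: {1,2,7}  (accept∈set)
after full input: {1,2,7}  (accept=1 in)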